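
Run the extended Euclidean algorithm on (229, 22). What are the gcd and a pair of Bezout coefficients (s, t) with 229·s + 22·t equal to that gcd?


Euclidean algorithm on (229, 22) — divide until remainder is 0:
  229 = 10 · 22 + 9
  22 = 2 · 9 + 4
  9 = 2 · 4 + 1
  4 = 4 · 1 + 0
gcd(229, 22) = 1.
Track Bezout coefficients alongside the remainders: start with r₀ = 229 = a·1 + b·0 (s = 1, t = 0) and r₁ = 22 = a·0 + b·1 (s = 0, t = 1); each new remainder r_{k+1} = r_{k-1} − q_k·r_k inherits s_{k+1} = s_{k-1} − q_k·s_k, t_{k+1} = t_{k-1} − q_k·t_k, so r_k = a·s_k + b·t_k at every step:
  q = 10: r = 9, s = 1 − 10·0 = 1, t = 0 − 10·1 = -10  (check: 229·1 + 22·(-10) = 9)
  q = 2: r = 4, s = 0 − 2·1 = -2, t = 1 − 2·(-10) = 21  (check: 229·(-2) + 22·21 = 4)
  q = 2: r = 1, s = 1 − 2·(-2) = 5, t = -10 − 2·21 = -52  (check: 229·5 + 22·(-52) = 1)
The row with r = 1 (the gcd) gives the Bezout coefficients s = 5, t = -52.
Result: 229 · (5) + 22 · (-52) = 1.

gcd(229, 22) = 1; s = 5, t = -52 (check: 229·5 + 22·(-52) = 1).


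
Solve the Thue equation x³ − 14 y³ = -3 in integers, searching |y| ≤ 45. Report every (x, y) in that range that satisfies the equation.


The equation is x³ - 14y³ = -3. For fixed y, x³ = 14·y³ − 3, so a solution requires the RHS to be a perfect cube.
Strategy: iterate y from -45 to 45, compute RHS = 14·y³ − 3, and check whether it is a (positive or negative) perfect cube.
Check small values of y:
  y = 0: RHS = -3 is not a perfect cube.
  y = 1: RHS = 11 is not a perfect cube.
  y = -1: RHS = -17 is not a perfect cube.
  y = 2: RHS = 109 is not a perfect cube.
  y = -2: RHS = -115 is not a perfect cube.
  y = 3: RHS = 375 is not a perfect cube.
  y = -3: RHS = -381 is not a perfect cube.
Continuing the search up to |y| = 45 finds no solutions either.
No (x, y) in the scanned range satisfies the equation.

No integer solutions with |y| ≤ 45.


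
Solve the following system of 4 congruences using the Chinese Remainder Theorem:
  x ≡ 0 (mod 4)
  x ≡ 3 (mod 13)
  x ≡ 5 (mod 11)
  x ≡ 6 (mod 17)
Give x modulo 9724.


Product of moduli M = 4 · 13 · 11 · 17 = 9724.
Merge one congruence at a time:
  Start: x ≡ 0 (mod 4).
  Combine with x ≡ 3 (mod 13); new modulus lcm = 52.
    Write x = 0 + 4·t and substitute into x ≡ 3 (mod 13): 4·t ≡ 3 − 0 = 3 (mod 13).
    The inverse of 4 mod 13 is 10 (since 4·10 = 40 = 3·13 + 1), so t ≡ 10·3 = 30 ≡ 4 (mod 13).
    Then x = 0 + 4·4 = 16, valid modulo lcm(4, 13) = 52: x ≡ 16 (mod 52).
  Combine with x ≡ 5 (mod 11); new modulus lcm = 572.
    Write x = 16 + 52·t and substitute into x ≡ 5 (mod 11): 52·t ≡ 5 − 16 = -11 (mod 11).
    Reduce coefficients mod 11: 8·t ≡ 0 (mod 11).
    The inverse of 8 mod 11 is 7 (since 8·7 = 56 = 5·11 + 1), so t ≡ 7·0 = 0 ≡ 0 (mod 11).
    Then x = 16 + 52·0 = 16, valid modulo lcm(52, 11) = 572: x ≡ 16 (mod 572).
  Combine with x ≡ 6 (mod 17); new modulus lcm = 9724.
    Write x = 16 + 572·t and substitute into x ≡ 6 (mod 17): 572·t ≡ 6 − 16 = -10 (mod 17).
    Reduce coefficients mod 17: 11·t ≡ 7 (mod 17).
    The inverse of 11 mod 17 is 14 (since 11·14 = 154 = 9·17 + 1), so t ≡ 14·7 = 98 ≡ 13 (mod 17).
    Then x = 16 + 572·13 = 7452, valid modulo lcm(572, 17) = 9724: x ≡ 7452 (mod 9724).
Verify against each original: 7452 mod 4 = 0, 7452 mod 13 = 3, 7452 mod 11 = 5, 7452 mod 17 = 6.

x ≡ 7452 (mod 9724).


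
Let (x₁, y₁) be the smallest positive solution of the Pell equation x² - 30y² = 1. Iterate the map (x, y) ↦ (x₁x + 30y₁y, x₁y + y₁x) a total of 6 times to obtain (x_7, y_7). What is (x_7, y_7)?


Step 1: Find the fundamental solution (x₁, y₁) of x² - 30y² = 1.
  Expand √30 as a continued fraction. a₀ = ⌊√30⌋ = 5; iterate m_{k+1} = d_k·a_k − m_k, d_{k+1} = (30 − m_{k+1}²)/d_k, a_{k+1} = ⌊(a₀ + m_{k+1})/d_{k+1}⌋ (starting m₀ = 0, d₀ = 1), with convergents p_k = a_k·p_{k-1} + p_{k-2}, q_k = a_k·q_{k-1} + q_{k-2} (p₋₁ = 1, q₋₁ = 0):
  k = 0: a₀ = 5; p₀/q₀ = 5/1; p₀² − 30·q₀² = 25 − 30 = -5.
  k = 1: m = 5, d = 5, a = ⌊(5 + 5)/5⌋ = 2; p/q = (2·5 + 1)/(2·1 + 0) = 11/2; p² − 30·q² = 121 − 120 = 1.
  The first convergent with p² − 30·q² = 1 gives the fundamental solution (x₁, y₁) = (11, 2).
Step 2: Apply the recurrence (x_{n+1}, y_{n+1}) = (x₁x_n + 30y₁y_n, x₁y_n + y₁x_n) repeatedly.
  From (x_1, y_1) = (11, 2): x_2 = 11·11 + 30·2·2 = 241; y_2 = 11·2 + 2·11 = 44.
  From (x_2, y_2) = (241, 44): x_3 = 11·241 + 30·2·44 = 5291; y_3 = 11·44 + 2·241 = 966.
  From (x_3, y_3) = (5291, 966): x_4 = 11·5291 + 30·2·966 = 116161; y_4 = 11·966 + 2·5291 = 21208.
  From (x_4, y_4) = (116161, 21208): x_5 = 11·116161 + 30·2·21208 = 2550251; y_5 = 11·21208 + 2·116161 = 465610.
  From (x_5, y_5) = (2550251, 465610): x_6 = 11·2550251 + 30·2·465610 = 55989361; y_6 = 11·465610 + 2·2550251 = 10222212.
  From (x_6, y_6) = (55989361, 10222212): x_7 = 11·55989361 + 30·2·10222212 = 1229215691; y_7 = 11·10222212 + 2·55989361 = 224423054.
Step 3: Verify x_7² - 30·y_7² = 1510971215000607481 - 1510971215000607480 = 1 (should be 1). ✓

(x_1, y_1) = (11, 2); (x_7, y_7) = (1229215691, 224423054).


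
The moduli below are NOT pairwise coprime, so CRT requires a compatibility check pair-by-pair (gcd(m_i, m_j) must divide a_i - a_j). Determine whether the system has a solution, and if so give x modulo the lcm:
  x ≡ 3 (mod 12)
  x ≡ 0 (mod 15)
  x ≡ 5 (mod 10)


Moduli 12, 15, 10 are not pairwise coprime, so CRT works modulo lcm(m_i) when all pairwise compatibility conditions hold.
Pairwise compatibility: gcd(m_i, m_j) must divide a_i - a_j for every pair.
Merge one congruence at a time:
  Start: x ≡ 3 (mod 12).
  Combine with x ≡ 0 (mod 15): gcd(12, 15) = 3; 0 - 3 = -3, which IS divisible by 3, so compatible.
    Write x = 3 + 12·t and substitute into x ≡ 0 (mod 15): 12·t ≡ 0 − 3 = -3 (mod 15).
    Divide the congruence (and modulus) by g = 3: 4·t ≡ -1 (mod 5).
    Reduce coefficients mod 5: 4·t ≡ 4 (mod 5).
    The inverse of 4 mod 5 is 4 (since 4·4 = 16 = 3·5 + 1), so t ≡ 4·4 = 16 ≡ 1 (mod 5).
    Then x = 3 + 12·1 = 15, valid modulo lcm(12, 15) = 60: x ≡ 15 (mod 60).
  Combine with x ≡ 5 (mod 10): gcd(60, 10) = 10; 5 - 15 = -10, which IS divisible by 10, so compatible.
    Write x = 15 + 60·t and substitute into x ≡ 5 (mod 10): 60·t ≡ 5 − 15 = -10 (mod 10).
    Divide the congruence (and modulus) by g = 10: 6·t ≡ -1 (mod 1).
    Modulo 1 every t works; take t = 0.
    Then x = 15 + 60·0 = 15, valid modulo lcm(60, 10) = 60: x ≡ 15 (mod 60).
Verify: 15 mod 12 = 3, 15 mod 15 = 0, 15 mod 10 = 5.

x ≡ 15 (mod 60).


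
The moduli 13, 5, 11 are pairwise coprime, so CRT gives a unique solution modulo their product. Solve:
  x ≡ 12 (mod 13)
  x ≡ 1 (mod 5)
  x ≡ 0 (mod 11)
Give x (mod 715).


Moduli 13, 5, 11 are pairwise coprime; by CRT there is a unique solution modulo M = 13 · 5 · 11 = 715.
Solve pairwise, accumulating the modulus:
  Start with x ≡ 12 (mod 13).
  Combine with x ≡ 1 (mod 5): since gcd(13, 5) = 1, we get a unique residue mod 65.
    Write x = 12 + 13·t and substitute into x ≡ 1 (mod 5): 13·t ≡ 1 − 12 = -11 (mod 5).
    Reduce coefficients mod 5: 3·t ≡ 4 (mod 5).
    The inverse of 3 mod 5 is 2 (since 3·2 = 6 = 1·5 + 1), so t ≡ 2·4 = 8 ≡ 3 (mod 5).
    Then x = 12 + 13·3 = 51, valid modulo lcm(13, 5) = 65: x ≡ 51 (mod 65).
  Combine with x ≡ 0 (mod 11): since gcd(65, 11) = 1, we get a unique residue mod 715.
    Write x = 51 + 65·t and substitute into x ≡ 0 (mod 11): 65·t ≡ 0 − 51 = -51 (mod 11).
    Reduce coefficients mod 11: 10·t ≡ 4 (mod 11).
    The inverse of 10 mod 11 is 10 (since 10·10 = 100 = 9·11 + 1), so t ≡ 10·4 = 40 ≡ 7 (mod 11).
    Then x = 51 + 65·7 = 506, valid modulo lcm(65, 11) = 715: x ≡ 506 (mod 715).
Verify: 506 mod 13 = 12 ✓, 506 mod 5 = 1 ✓, 506 mod 11 = 0 ✓.

x ≡ 506 (mod 715).


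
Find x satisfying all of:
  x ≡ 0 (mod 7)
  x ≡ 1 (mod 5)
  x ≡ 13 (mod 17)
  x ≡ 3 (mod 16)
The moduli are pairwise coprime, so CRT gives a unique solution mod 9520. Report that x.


Product of moduli M = 7 · 5 · 17 · 16 = 9520.
Merge one congruence at a time:
  Start: x ≡ 0 (mod 7).
  Combine with x ≡ 1 (mod 5); new modulus lcm = 35.
    Write x = 0 + 7·t and substitute into x ≡ 1 (mod 5): 7·t ≡ 1 − 0 = 1 (mod 5).
    Reduce coefficients mod 5: 2·t ≡ 1 (mod 5).
    The inverse of 2 mod 5 is 3 (since 2·3 = 6 = 1·5 + 1), so t ≡ 3·1 = 3 ≡ 3 (mod 5).
    Then x = 0 + 7·3 = 21, valid modulo lcm(7, 5) = 35: x ≡ 21 (mod 35).
  Combine with x ≡ 13 (mod 17); new modulus lcm = 595.
    Write x = 21 + 35·t and substitute into x ≡ 13 (mod 17): 35·t ≡ 13 − 21 = -8 (mod 17).
    Reduce coefficients mod 17: 1·t ≡ 9 (mod 17).
    So t ≡ 9 (mod 17).
    Then x = 21 + 35·9 = 336, valid modulo lcm(35, 17) = 595: x ≡ 336 (mod 595).
  Combine with x ≡ 3 (mod 16); new modulus lcm = 9520.
    Write x = 336 + 595·t and substitute into x ≡ 3 (mod 16): 595·t ≡ 3 − 336 = -333 (mod 16).
    Reduce coefficients mod 16: 3·t ≡ 3 (mod 16).
    The inverse of 3 mod 16 is 11 (since 3·11 = 33 = 2·16 + 1), so t ≡ 11·3 = 33 ≡ 1 (mod 16).
    Then x = 336 + 595·1 = 931, valid modulo lcm(595, 16) = 9520: x ≡ 931 (mod 9520).
Verify against each original: 931 mod 7 = 0, 931 mod 5 = 1, 931 mod 17 = 13, 931 mod 16 = 3.

x ≡ 931 (mod 9520).


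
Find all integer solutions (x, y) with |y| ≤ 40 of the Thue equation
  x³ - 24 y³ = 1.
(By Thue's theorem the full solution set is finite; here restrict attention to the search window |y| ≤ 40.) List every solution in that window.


The equation is x³ - 24y³ = 1. For fixed y, x³ = 24·y³ + 1, so a solution requires the RHS to be a perfect cube.
Strategy: iterate y from -40 to 40, compute RHS = 24·y³ + 1, and check whether it is a (positive or negative) perfect cube.
Check small values of y:
  y = 0: RHS = 1 = (1)³ ⇒ x = 1 works.
  y = 1: RHS = 25 is not a perfect cube.
  y = -1: RHS = -23 is not a perfect cube.
  y = 2: RHS = 193 is not a perfect cube.
  y = -2: RHS = -191 is not a perfect cube.
  y = 3: RHS = 649 is not a perfect cube.
  y = -3: RHS = -647 is not a perfect cube.
Continuing the search up to |y| = 40 finds no further solutions beyond those listed.
Collected solutions: (1, 0).

Solutions (with |y| ≤ 40): (1, 0).


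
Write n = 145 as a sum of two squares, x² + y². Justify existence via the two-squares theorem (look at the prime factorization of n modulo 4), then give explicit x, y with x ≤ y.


Step 1: Factor n = 145 = 5 · 29.
Step 2: Check the mod-4 condition on each prime factor: 5 ≡ 1 (mod 4), exponent 1; 29 ≡ 1 (mod 4), exponent 1.
All primes ≡ 3 (mod 4) appear to even exponent (or don't appear), so by the two-squares theorem n IS expressible as a sum of two squares.
Step 3: Build a representation. Here n = 5 · 29 is a product of primes ≡ 1 (mod 4). Each prime p ≡ 1 (mod 4) is itself a sum of two squares; find a² by testing p − a² for a perfect square:
  5: 5 − 1² = 4 = 2² ⇒ 5 = 1² + 2².
  29: 29 − 1² = 28, 29 − 2² = 25 = 5² ⇒ 29 = 2² + 5².
  Combine using the Brahmagupta–Fibonacci identity (a² + b²)(c² + d²) = (ac − bd)² + (ad + bc)² = (ac + bd)² + (ad − bc)²:
  5 · 29 = 145: from (1² + 2²)(2² + 5²), take (1·2 − 2·5, 1·5 + 2·2) = (2 − 10, 5 + 4) = (-8, 9); dropping signs (only squares matter) gives (8, 9); check 8² + 9² = 64 + 81 = 145 ✓.
Step 4: Order so x ≤ y and verify: 8² + 9² = 64 + 81 = 145 = n. ✓

n = 145 = 8² + 9² (one valid representation with x ≤ y).


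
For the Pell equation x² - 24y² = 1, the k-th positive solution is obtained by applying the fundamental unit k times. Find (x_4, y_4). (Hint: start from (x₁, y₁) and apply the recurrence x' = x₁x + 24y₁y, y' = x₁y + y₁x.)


Step 1: Find the fundamental solution (x₁, y₁) of x² - 24y² = 1.
  Expand √24 as a continued fraction. a₀ = ⌊√24⌋ = 4; iterate m_{k+1} = d_k·a_k − m_k, d_{k+1} = (24 − m_{k+1}²)/d_k, a_{k+1} = ⌊(a₀ + m_{k+1})/d_{k+1}⌋ (starting m₀ = 0, d₀ = 1), with convergents p_k = a_k·p_{k-1} + p_{k-2}, q_k = a_k·q_{k-1} + q_{k-2} (p₋₁ = 1, q₋₁ = 0):
  k = 0: a₀ = 4; p₀/q₀ = 4/1; p₀² − 24·q₀² = 16 − 24 = -8.
  k = 1: m = 4, d = 8, a = ⌊(4 + 4)/8⌋ = 1; p/q = (1·4 + 1)/(1·1 + 0) = 5/1; p² − 24·q² = 25 − 24 = 1.
  The first convergent with p² − 24·q² = 1 gives the fundamental solution (x₁, y₁) = (5, 1).
Step 2: Apply the recurrence (x_{n+1}, y_{n+1}) = (x₁x_n + 24y₁y_n, x₁y_n + y₁x_n) repeatedly.
  From (x_1, y_1) = (5, 1): x_2 = 5·5 + 24·1·1 = 49; y_2 = 5·1 + 1·5 = 10.
  From (x_2, y_2) = (49, 10): x_3 = 5·49 + 24·1·10 = 485; y_3 = 5·10 + 1·49 = 99.
  From (x_3, y_3) = (485, 99): x_4 = 5·485 + 24·1·99 = 4801; y_4 = 5·99 + 1·485 = 980.
Step 3: Verify x_4² - 24·y_4² = 23049601 - 23049600 = 1 (should be 1). ✓

(x_1, y_1) = (5, 1); (x_4, y_4) = (4801, 980).


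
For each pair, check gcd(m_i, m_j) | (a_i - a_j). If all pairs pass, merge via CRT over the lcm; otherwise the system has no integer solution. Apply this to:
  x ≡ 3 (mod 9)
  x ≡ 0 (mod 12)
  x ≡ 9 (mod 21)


Moduli 9, 12, 21 are not pairwise coprime, so CRT works modulo lcm(m_i) when all pairwise compatibility conditions hold.
Pairwise compatibility: gcd(m_i, m_j) must divide a_i - a_j for every pair.
Merge one congruence at a time:
  Start: x ≡ 3 (mod 9).
  Combine with x ≡ 0 (mod 12): gcd(9, 12) = 3; 0 - 3 = -3, which IS divisible by 3, so compatible.
    Write x = 3 + 9·t and substitute into x ≡ 0 (mod 12): 9·t ≡ 0 − 3 = -3 (mod 12).
    Divide the congruence (and modulus) by g = 3: 3·t ≡ -1 (mod 4).
    Reduce coefficients mod 4: 3·t ≡ 3 (mod 4).
    The inverse of 3 mod 4 is 3 (since 3·3 = 9 = 2·4 + 1), so t ≡ 3·3 = 9 ≡ 1 (mod 4).
    Then x = 3 + 9·1 = 12, valid modulo lcm(9, 12) = 36: x ≡ 12 (mod 36).
  Combine with x ≡ 9 (mod 21): gcd(36, 21) = 3; 9 - 12 = -3, which IS divisible by 3, so compatible.
    Write x = 12 + 36·t and substitute into x ≡ 9 (mod 21): 36·t ≡ 9 − 12 = -3 (mod 21).
    Divide the congruence (and modulus) by g = 3: 12·t ≡ -1 (mod 7).
    Reduce coefficients mod 7: 5·t ≡ 6 (mod 7).
    The inverse of 5 mod 7 is 3 (since 5·3 = 15 = 2·7 + 1), so t ≡ 3·6 = 18 ≡ 4 (mod 7).
    Then x = 12 + 36·4 = 156, valid modulo lcm(36, 21) = 252: x ≡ 156 (mod 252).
Verify: 156 mod 9 = 3, 156 mod 12 = 0, 156 mod 21 = 9.

x ≡ 156 (mod 252).


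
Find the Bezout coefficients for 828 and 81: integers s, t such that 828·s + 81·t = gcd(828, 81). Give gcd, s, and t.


Euclidean algorithm on (828, 81) — divide until remainder is 0:
  828 = 10 · 81 + 18
  81 = 4 · 18 + 9
  18 = 2 · 9 + 0
gcd(828, 81) = 9.
Track Bezout coefficients alongside the remainders: start with r₀ = 828 = a·1 + b·0 (s = 1, t = 0) and r₁ = 81 = a·0 + b·1 (s = 0, t = 1); each new remainder r_{k+1} = r_{k-1} − q_k·r_k inherits s_{k+1} = s_{k-1} − q_k·s_k, t_{k+1} = t_{k-1} − q_k·t_k, so r_k = a·s_k + b·t_k at every step:
  q = 10: r = 18, s = 1 − 10·0 = 1, t = 0 − 10·1 = -10  (check: 828·1 + 81·(-10) = 18)
  q = 4: r = 9, s = 0 − 4·1 = -4, t = 1 − 4·(-10) = 41  (check: 828·(-4) + 81·41 = 9)
The row with r = 9 (the gcd) gives the Bezout coefficients s = -4, t = 41.
Result: 828 · (-4) + 81 · (41) = 9.

gcd(828, 81) = 9; s = -4, t = 41 (check: 828·(-4) + 81·41 = 9).


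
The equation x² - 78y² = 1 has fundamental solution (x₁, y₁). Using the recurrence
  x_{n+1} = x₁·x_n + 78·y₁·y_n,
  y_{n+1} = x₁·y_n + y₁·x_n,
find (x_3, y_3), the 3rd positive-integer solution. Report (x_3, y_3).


Step 1: Find the fundamental solution (x₁, y₁) of x² - 78y² = 1.
  Expand √78 as a continued fraction. a₀ = ⌊√78⌋ = 8; iterate m_{k+1} = d_k·a_k − m_k, d_{k+1} = (78 − m_{k+1}²)/d_k, a_{k+1} = ⌊(a₀ + m_{k+1})/d_{k+1}⌋ (starting m₀ = 0, d₀ = 1), with convergents p_k = a_k·p_{k-1} + p_{k-2}, q_k = a_k·q_{k-1} + q_{k-2} (p₋₁ = 1, q₋₁ = 0):
  k = 0: a₀ = 8; p₀/q₀ = 8/1; p₀² − 78·q₀² = 64 − 78 = -14.
  k = 1: m = 8, d = 14, a = ⌊(8 + 8)/14⌋ = 1; p/q = (1·8 + 1)/(1·1 + 0) = 9/1; p² − 78·q² = 81 − 78 = 3.
  k = 2: m = 6, d = 3, a = ⌊(8 + 6)/3⌋ = 4; p/q = (4·9 + 8)/(4·1 + 1) = 44/5; p² − 78·q² = 1936 − 1950 = -14.
  k = 3: m = 6, d = 14, a = ⌊(8 + 6)/14⌋ = 1; p/q = (1·44 + 9)/(1·5 + 1) = 53/6; p² − 78·q² = 2809 − 2808 = 1.
  The first convergent with p² − 78·q² = 1 gives the fundamental solution (x₁, y₁) = (53, 6).
Step 2: Apply the recurrence (x_{n+1}, y_{n+1}) = (x₁x_n + 78y₁y_n, x₁y_n + y₁x_n) repeatedly.
  From (x_1, y_1) = (53, 6): x_2 = 53·53 + 78·6·6 = 5617; y_2 = 53·6 + 6·53 = 636.
  From (x_2, y_2) = (5617, 636): x_3 = 53·5617 + 78·6·636 = 595349; y_3 = 53·636 + 6·5617 = 67410.
Step 3: Verify x_3² - 78·y_3² = 354440431801 - 354440431800 = 1 (should be 1). ✓

(x_1, y_1) = (53, 6); (x_3, y_3) = (595349, 67410).


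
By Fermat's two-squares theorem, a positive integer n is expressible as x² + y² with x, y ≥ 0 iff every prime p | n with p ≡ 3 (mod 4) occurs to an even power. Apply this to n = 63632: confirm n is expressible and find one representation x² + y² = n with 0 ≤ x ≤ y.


Step 1: Factor n = 63632 = 2^4 · 41 · 97.
Step 2: Check the mod-4 condition on each prime factor: 2 = 2 (special); 41 ≡ 1 (mod 4), exponent 1; 97 ≡ 1 (mod 4), exponent 1.
All primes ≡ 3 (mod 4) appear to even exponent (or don't appear), so by the two-squares theorem n IS expressible as a sum of two squares.
Step 3: Build a representation. Group n = k² · m with k = 4 and m = 41 · 97 = 3977 (a product of primes ≡ 1 (mod 4)); a representation of m scales to one of n via (k·x)² + (k·y)² = k²(x² + y²). Each prime p ≡ 1 (mod 4) is itself a sum of two squares; find a² by testing p − a² for a perfect square:
  41: 41 − 1² = 40, 41 − 2² = 37, 41 − 3² = 32, 41 − 4² = 25 = 5² ⇒ 41 = 4² + 5².
  97: 97 − 1² = 96, 97 − 2² = 93, 97 − 3² = 88, 97 − 4² = 81 = 9² ⇒ 97 = 4² + 9².
  Combine using the Brahmagupta–Fibonacci identity (a² + b²)(c² + d²) = (ac − bd)² + (ad + bc)² = (ac + bd)² + (ad − bc)²:
  41 · 97 = 3977: from (4² + 5²)(4² + 9²), take (4·4 − 5·9, 4·9 + 5·4) = (16 − 45, 36 + 20) = (-29, 56); dropping signs (only squares matter) gives (29, 56); check 29² + 56² = 841 + 3136 = 3977 ✓.
  Scale by k = 4: (4·29, 4·56) = (116, 224).
Step 4: Order so x ≤ y and verify: 116² + 224² = 13456 + 50176 = 63632 = n. ✓

n = 63632 = 116² + 224² (one valid representation with x ≤ y).


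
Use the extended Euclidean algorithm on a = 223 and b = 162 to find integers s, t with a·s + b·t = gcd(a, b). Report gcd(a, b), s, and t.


Euclidean algorithm on (223, 162) — divide until remainder is 0:
  223 = 1 · 162 + 61
  162 = 2 · 61 + 40
  61 = 1 · 40 + 21
  40 = 1 · 21 + 19
  21 = 1 · 19 + 2
  19 = 9 · 2 + 1
  2 = 2 · 1 + 0
gcd(223, 162) = 1.
Track Bezout coefficients alongside the remainders: start with r₀ = 223 = a·1 + b·0 (s = 1, t = 0) and r₁ = 162 = a·0 + b·1 (s = 0, t = 1); each new remainder r_{k+1} = r_{k-1} − q_k·r_k inherits s_{k+1} = s_{k-1} − q_k·s_k, t_{k+1} = t_{k-1} − q_k·t_k, so r_k = a·s_k + b·t_k at every step:
  q = 1: r = 61, s = 1 − 1·0 = 1, t = 0 − 1·1 = -1  (check: 223·1 + 162·(-1) = 61)
  q = 2: r = 40, s = 0 − 2·1 = -2, t = 1 − 2·(-1) = 3  (check: 223·(-2) + 162·3 = 40)
  q = 1: r = 21, s = 1 − 1·(-2) = 3, t = -1 − 1·3 = -4  (check: 223·3 + 162·(-4) = 21)
  q = 1: r = 19, s = -2 − 1·3 = -5, t = 3 − 1·(-4) = 7  (check: 223·(-5) + 162·7 = 19)
  q = 1: r = 2, s = 3 − 1·(-5) = 8, t = -4 − 1·7 = -11  (check: 223·8 + 162·(-11) = 2)
  q = 9: r = 1, s = -5 − 9·8 = -77, t = 7 − 9·(-11) = 106  (check: 223·(-77) + 162·106 = 1)
The row with r = 1 (the gcd) gives the Bezout coefficients s = -77, t = 106.
Result: 223 · (-77) + 162 · (106) = 1.

gcd(223, 162) = 1; s = -77, t = 106 (check: 223·(-77) + 162·106 = 1).


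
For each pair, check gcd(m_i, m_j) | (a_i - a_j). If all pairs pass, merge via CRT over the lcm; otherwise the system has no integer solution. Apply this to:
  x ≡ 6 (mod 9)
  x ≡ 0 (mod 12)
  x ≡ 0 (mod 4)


Moduli 9, 12, 4 are not pairwise coprime, so CRT works modulo lcm(m_i) when all pairwise compatibility conditions hold.
Pairwise compatibility: gcd(m_i, m_j) must divide a_i - a_j for every pair.
Merge one congruence at a time:
  Start: x ≡ 6 (mod 9).
  Combine with x ≡ 0 (mod 12): gcd(9, 12) = 3; 0 - 6 = -6, which IS divisible by 3, so compatible.
    Write x = 6 + 9·t and substitute into x ≡ 0 (mod 12): 9·t ≡ 0 − 6 = -6 (mod 12).
    Divide the congruence (and modulus) by g = 3: 3·t ≡ -2 (mod 4).
    Reduce coefficients mod 4: 3·t ≡ 2 (mod 4).
    The inverse of 3 mod 4 is 3 (since 3·3 = 9 = 2·4 + 1), so t ≡ 3·2 = 6 ≡ 2 (mod 4).
    Then x = 6 + 9·2 = 24, valid modulo lcm(9, 12) = 36: x ≡ 24 (mod 36).
  Combine with x ≡ 0 (mod 4): gcd(36, 4) = 4; 0 - 24 = -24, which IS divisible by 4, so compatible.
    Write x = 24 + 36·t and substitute into x ≡ 0 (mod 4): 36·t ≡ 0 − 24 = -24 (mod 4).
    Divide the congruence (and modulus) by g = 4: 9·t ≡ -6 (mod 1).
    Modulo 1 every t works; take t = 0.
    Then x = 24 + 36·0 = 24, valid modulo lcm(36, 4) = 36: x ≡ 24 (mod 36).
Verify: 24 mod 9 = 6, 24 mod 12 = 0, 24 mod 4 = 0.

x ≡ 24 (mod 36).


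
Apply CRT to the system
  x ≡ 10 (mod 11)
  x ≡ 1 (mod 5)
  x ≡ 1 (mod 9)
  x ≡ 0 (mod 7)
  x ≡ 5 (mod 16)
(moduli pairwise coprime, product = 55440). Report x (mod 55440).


Product of moduli M = 11 · 5 · 9 · 7 · 16 = 55440.
Merge one congruence at a time:
  Start: x ≡ 10 (mod 11).
  Combine with x ≡ 1 (mod 5); new modulus lcm = 55.
    Write x = 10 + 11·t and substitute into x ≡ 1 (mod 5): 11·t ≡ 1 − 10 = -9 (mod 5).
    Reduce coefficients mod 5: 1·t ≡ 1 (mod 5).
    So t ≡ 1 (mod 5).
    Then x = 10 + 11·1 = 21, valid modulo lcm(11, 5) = 55: x ≡ 21 (mod 55).
  Combine with x ≡ 1 (mod 9); new modulus lcm = 495.
    Write x = 21 + 55·t and substitute into x ≡ 1 (mod 9): 55·t ≡ 1 − 21 = -20 (mod 9).
    Reduce coefficients mod 9: 1·t ≡ 7 (mod 9).
    So t ≡ 7 (mod 9).
    Then x = 21 + 55·7 = 406, valid modulo lcm(55, 9) = 495: x ≡ 406 (mod 495).
  Combine with x ≡ 0 (mod 7); new modulus lcm = 3465.
    Write x = 406 + 495·t and substitute into x ≡ 0 (mod 7): 495·t ≡ 0 − 406 = -406 (mod 7).
    Reduce coefficients mod 7: 5·t ≡ 0 (mod 7).
    The inverse of 5 mod 7 is 3 (since 5·3 = 15 = 2·7 + 1), so t ≡ 3·0 = 0 ≡ 0 (mod 7).
    Then x = 406 + 495·0 = 406, valid modulo lcm(495, 7) = 3465: x ≡ 406 (mod 3465).
  Combine with x ≡ 5 (mod 16); new modulus lcm = 55440.
    Write x = 406 + 3465·t and substitute into x ≡ 5 (mod 16): 3465·t ≡ 5 − 406 = -401 (mod 16).
    Reduce coefficients mod 16: 9·t ≡ 15 (mod 16).
    The inverse of 9 mod 16 is 9 (since 9·9 = 81 = 5·16 + 1), so t ≡ 9·15 = 135 ≡ 7 (mod 16).
    Then x = 406 + 3465·7 = 24661, valid modulo lcm(3465, 16) = 55440: x ≡ 24661 (mod 55440).
Verify against each original: 24661 mod 11 = 10, 24661 mod 5 = 1, 24661 mod 9 = 1, 24661 mod 7 = 0, 24661 mod 16 = 5.

x ≡ 24661 (mod 55440).


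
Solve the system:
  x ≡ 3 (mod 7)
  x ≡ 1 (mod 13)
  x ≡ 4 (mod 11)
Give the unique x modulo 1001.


Moduli 7, 13, 11 are pairwise coprime; by CRT there is a unique solution modulo M = 7 · 13 · 11 = 1001.
Solve pairwise, accumulating the modulus:
  Start with x ≡ 3 (mod 7).
  Combine with x ≡ 1 (mod 13): since gcd(7, 13) = 1, we get a unique residue mod 91.
    Write x = 3 + 7·t and substitute into x ≡ 1 (mod 13): 7·t ≡ 1 − 3 = -2 (mod 13).
    Reduce coefficients mod 13: 7·t ≡ 11 (mod 13).
    The inverse of 7 mod 13 is 2 (since 7·2 = 14 = 1·13 + 1), so t ≡ 2·11 = 22 ≡ 9 (mod 13).
    Then x = 3 + 7·9 = 66, valid modulo lcm(7, 13) = 91: x ≡ 66 (mod 91).
  Combine with x ≡ 4 (mod 11): since gcd(91, 11) = 1, we get a unique residue mod 1001.
    Write x = 66 + 91·t and substitute into x ≡ 4 (mod 11): 91·t ≡ 4 − 66 = -62 (mod 11).
    Reduce coefficients mod 11: 3·t ≡ 4 (mod 11).
    The inverse of 3 mod 11 is 4 (since 3·4 = 12 = 1·11 + 1), so t ≡ 4·4 = 16 ≡ 5 (mod 11).
    Then x = 66 + 91·5 = 521, valid modulo lcm(91, 11) = 1001: x ≡ 521 (mod 1001).
Verify: 521 mod 7 = 3 ✓, 521 mod 13 = 1 ✓, 521 mod 11 = 4 ✓.

x ≡ 521 (mod 1001).


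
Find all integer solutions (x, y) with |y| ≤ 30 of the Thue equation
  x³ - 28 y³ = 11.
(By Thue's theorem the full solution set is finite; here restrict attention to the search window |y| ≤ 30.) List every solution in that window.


The equation is x³ - 28y³ = 11. For fixed y, x³ = 28·y³ + 11, so a solution requires the RHS to be a perfect cube.
Strategy: iterate y from -30 to 30, compute RHS = 28·y³ + 11, and check whether it is a (positive or negative) perfect cube.
Check small values of y:
  y = 0: RHS = 11 is not a perfect cube.
  y = 1: RHS = 39 is not a perfect cube.
  y = -1: RHS = -17 is not a perfect cube.
  y = 2: RHS = 235 is not a perfect cube.
  y = -2: RHS = -213 is not a perfect cube.
  y = 3: RHS = 767 is not a perfect cube.
  y = -3: RHS = -745 is not a perfect cube.
Continuing the search up to |y| = 30 finds no solutions either.
No (x, y) in the scanned range satisfies the equation.

No integer solutions with |y| ≤ 30.


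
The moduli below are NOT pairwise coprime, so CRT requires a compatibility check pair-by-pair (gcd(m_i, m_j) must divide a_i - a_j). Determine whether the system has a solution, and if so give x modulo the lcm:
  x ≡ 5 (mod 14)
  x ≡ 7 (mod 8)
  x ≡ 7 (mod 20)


Moduli 14, 8, 20 are not pairwise coprime, so CRT works modulo lcm(m_i) when all pairwise compatibility conditions hold.
Pairwise compatibility: gcd(m_i, m_j) must divide a_i - a_j for every pair.
Merge one congruence at a time:
  Start: x ≡ 5 (mod 14).
  Combine with x ≡ 7 (mod 8): gcd(14, 8) = 2; 7 - 5 = 2, which IS divisible by 2, so compatible.
    Write x = 5 + 14·t and substitute into x ≡ 7 (mod 8): 14·t ≡ 7 − 5 = 2 (mod 8).
    Divide the congruence (and modulus) by g = 2: 7·t ≡ 1 (mod 4).
    Reduce coefficients mod 4: 3·t ≡ 1 (mod 4).
    The inverse of 3 mod 4 is 3 (since 3·3 = 9 = 2·4 + 1), so t ≡ 3·1 = 3 ≡ 3 (mod 4).
    Then x = 5 + 14·3 = 47, valid modulo lcm(14, 8) = 56: x ≡ 47 (mod 56).
  Combine with x ≡ 7 (mod 20): gcd(56, 20) = 4; 7 - 47 = -40, which IS divisible by 4, so compatible.
    Write x = 47 + 56·t and substitute into x ≡ 7 (mod 20): 56·t ≡ 7 − 47 = -40 (mod 20).
    Divide the congruence (and modulus) by g = 4: 14·t ≡ -10 (mod 5).
    Reduce coefficients mod 5: 4·t ≡ 0 (mod 5).
    The inverse of 4 mod 5 is 4 (since 4·4 = 16 = 3·5 + 1), so t ≡ 4·0 = 0 ≡ 0 (mod 5).
    Then x = 47 + 56·0 = 47, valid modulo lcm(56, 20) = 280: x ≡ 47 (mod 280).
Verify: 47 mod 14 = 5, 47 mod 8 = 7, 47 mod 20 = 7.

x ≡ 47 (mod 280).


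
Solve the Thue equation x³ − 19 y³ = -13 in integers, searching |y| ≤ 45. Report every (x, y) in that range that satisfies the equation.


The equation is x³ - 19y³ = -13. For fixed y, x³ = 19·y³ − 13, so a solution requires the RHS to be a perfect cube.
Strategy: iterate y from -45 to 45, compute RHS = 19·y³ − 13, and check whether it is a (positive or negative) perfect cube.
Check small values of y:
  y = 0: RHS = -13 is not a perfect cube.
  y = 1: RHS = 6 is not a perfect cube.
  y = -1: RHS = -32 is not a perfect cube.
  y = 2: RHS = 139 is not a perfect cube.
  y = -2: RHS = -165 is not a perfect cube.
  y = 3: RHS = 500 is not a perfect cube.
  y = -3: RHS = -526 is not a perfect cube.
Continuing the search up to |y| = 45 finds no solutions either.
No (x, y) in the scanned range satisfies the equation.

No integer solutions with |y| ≤ 45.


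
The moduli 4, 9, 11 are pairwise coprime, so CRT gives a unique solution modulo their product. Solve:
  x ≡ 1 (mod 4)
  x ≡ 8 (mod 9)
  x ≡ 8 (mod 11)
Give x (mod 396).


Moduli 4, 9, 11 are pairwise coprime; by CRT there is a unique solution modulo M = 4 · 9 · 11 = 396.
Solve pairwise, accumulating the modulus:
  Start with x ≡ 1 (mod 4).
  Combine with x ≡ 8 (mod 9): since gcd(4, 9) = 1, we get a unique residue mod 36.
    Write x = 1 + 4·t and substitute into x ≡ 8 (mod 9): 4·t ≡ 8 − 1 = 7 (mod 9).
    The inverse of 4 mod 9 is 7 (since 4·7 = 28 = 3·9 + 1), so t ≡ 7·7 = 49 ≡ 4 (mod 9).
    Then x = 1 + 4·4 = 17, valid modulo lcm(4, 9) = 36: x ≡ 17 (mod 36).
  Combine with x ≡ 8 (mod 11): since gcd(36, 11) = 1, we get a unique residue mod 396.
    Write x = 17 + 36·t and substitute into x ≡ 8 (mod 11): 36·t ≡ 8 − 17 = -9 (mod 11).
    Reduce coefficients mod 11: 3·t ≡ 2 (mod 11).
    The inverse of 3 mod 11 is 4 (since 3·4 = 12 = 1·11 + 1), so t ≡ 4·2 = 8 ≡ 8 (mod 11).
    Then x = 17 + 36·8 = 305, valid modulo lcm(36, 11) = 396: x ≡ 305 (mod 396).
Verify: 305 mod 4 = 1 ✓, 305 mod 9 = 8 ✓, 305 mod 11 = 8 ✓.

x ≡ 305 (mod 396).


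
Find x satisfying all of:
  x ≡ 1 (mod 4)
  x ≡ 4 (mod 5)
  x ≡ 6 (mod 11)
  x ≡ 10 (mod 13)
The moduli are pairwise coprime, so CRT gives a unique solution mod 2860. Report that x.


Product of moduli M = 4 · 5 · 11 · 13 = 2860.
Merge one congruence at a time:
  Start: x ≡ 1 (mod 4).
  Combine with x ≡ 4 (mod 5); new modulus lcm = 20.
    Write x = 1 + 4·t and substitute into x ≡ 4 (mod 5): 4·t ≡ 4 − 1 = 3 (mod 5).
    The inverse of 4 mod 5 is 4 (since 4·4 = 16 = 3·5 + 1), so t ≡ 4·3 = 12 ≡ 2 (mod 5).
    Then x = 1 + 4·2 = 9, valid modulo lcm(4, 5) = 20: x ≡ 9 (mod 20).
  Combine with x ≡ 6 (mod 11); new modulus lcm = 220.
    Write x = 9 + 20·t and substitute into x ≡ 6 (mod 11): 20·t ≡ 6 − 9 = -3 (mod 11).
    Reduce coefficients mod 11: 9·t ≡ 8 (mod 11).
    The inverse of 9 mod 11 is 5 (since 9·5 = 45 = 4·11 + 1), so t ≡ 5·8 = 40 ≡ 7 (mod 11).
    Then x = 9 + 20·7 = 149, valid modulo lcm(20, 11) = 220: x ≡ 149 (mod 220).
  Combine with x ≡ 10 (mod 13); new modulus lcm = 2860.
    Write x = 149 + 220·t and substitute into x ≡ 10 (mod 13): 220·t ≡ 10 − 149 = -139 (mod 13).
    Reduce coefficients mod 13: 12·t ≡ 4 (mod 13).
    The inverse of 12 mod 13 is 12 (since 12·12 = 144 = 11·13 + 1), so t ≡ 12·4 = 48 ≡ 9 (mod 13).
    Then x = 149 + 220·9 = 2129, valid modulo lcm(220, 13) = 2860: x ≡ 2129 (mod 2860).
Verify against each original: 2129 mod 4 = 1, 2129 mod 5 = 4, 2129 mod 11 = 6, 2129 mod 13 = 10.

x ≡ 2129 (mod 2860).


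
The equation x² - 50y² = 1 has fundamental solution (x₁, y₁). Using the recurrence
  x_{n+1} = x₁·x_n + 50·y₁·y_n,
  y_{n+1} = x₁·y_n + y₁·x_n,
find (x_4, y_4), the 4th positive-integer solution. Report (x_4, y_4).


Step 1: Find the fundamental solution (x₁, y₁) of x² - 50y² = 1.
  Expand √50 as a continued fraction. a₀ = ⌊√50⌋ = 7; iterate m_{k+1} = d_k·a_k − m_k, d_{k+1} = (50 − m_{k+1}²)/d_k, a_{k+1} = ⌊(a₀ + m_{k+1})/d_{k+1}⌋ (starting m₀ = 0, d₀ = 1), with convergents p_k = a_k·p_{k-1} + p_{k-2}, q_k = a_k·q_{k-1} + q_{k-2} (p₋₁ = 1, q₋₁ = 0):
  k = 0: a₀ = 7; p₀/q₀ = 7/1; p₀² − 50·q₀² = 49 − 50 = -1.
  k = 1: m = 7, d = 1, a = ⌊(7 + 7)/1⌋ = 14; p/q = (14·7 + 1)/(14·1 + 0) = 99/14; p² − 50·q² = 9801 − 9800 = 1.
  The first convergent with p² − 50·q² = 1 gives the fundamental solution (x₁, y₁) = (99, 14).
Step 2: Apply the recurrence (x_{n+1}, y_{n+1}) = (x₁x_n + 50y₁y_n, x₁y_n + y₁x_n) repeatedly.
  From (x_1, y_1) = (99, 14): x_2 = 99·99 + 50·14·14 = 19601; y_2 = 99·14 + 14·99 = 2772.
  From (x_2, y_2) = (19601, 2772): x_3 = 99·19601 + 50·14·2772 = 3880899; y_3 = 99·2772 + 14·19601 = 548842.
  From (x_3, y_3) = (3880899, 548842): x_4 = 99·3880899 + 50·14·548842 = 768398401; y_4 = 99·548842 + 14·3880899 = 108667944.
Step 3: Verify x_4² - 50·y_4² = 590436102659356801 - 590436102659356800 = 1 (should be 1). ✓

(x_1, y_1) = (99, 14); (x_4, y_4) = (768398401, 108667944).


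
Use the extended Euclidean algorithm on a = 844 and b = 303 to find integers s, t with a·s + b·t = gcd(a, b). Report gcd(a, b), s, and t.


Euclidean algorithm on (844, 303) — divide until remainder is 0:
  844 = 2 · 303 + 238
  303 = 1 · 238 + 65
  238 = 3 · 65 + 43
  65 = 1 · 43 + 22
  43 = 1 · 22 + 21
  22 = 1 · 21 + 1
  21 = 21 · 1 + 0
gcd(844, 303) = 1.
Track Bezout coefficients alongside the remainders: start with r₀ = 844 = a·1 + b·0 (s = 1, t = 0) and r₁ = 303 = a·0 + b·1 (s = 0, t = 1); each new remainder r_{k+1} = r_{k-1} − q_k·r_k inherits s_{k+1} = s_{k-1} − q_k·s_k, t_{k+1} = t_{k-1} − q_k·t_k, so r_k = a·s_k + b·t_k at every step:
  q = 2: r = 238, s = 1 − 2·0 = 1, t = 0 − 2·1 = -2  (check: 844·1 + 303·(-2) = 238)
  q = 1: r = 65, s = 0 − 1·1 = -1, t = 1 − 1·(-2) = 3  (check: 844·(-1) + 303·3 = 65)
  q = 3: r = 43, s = 1 − 3·(-1) = 4, t = -2 − 3·3 = -11  (check: 844·4 + 303·(-11) = 43)
  q = 1: r = 22, s = -1 − 1·4 = -5, t = 3 − 1·(-11) = 14  (check: 844·(-5) + 303·14 = 22)
  q = 1: r = 21, s = 4 − 1·(-5) = 9, t = -11 − 1·14 = -25  (check: 844·9 + 303·(-25) = 21)
  q = 1: r = 1, s = -5 − 1·9 = -14, t = 14 − 1·(-25) = 39  (check: 844·(-14) + 303·39 = 1)
The row with r = 1 (the gcd) gives the Bezout coefficients s = -14, t = 39.
Result: 844 · (-14) + 303 · (39) = 1.

gcd(844, 303) = 1; s = -14, t = 39 (check: 844·(-14) + 303·39 = 1).


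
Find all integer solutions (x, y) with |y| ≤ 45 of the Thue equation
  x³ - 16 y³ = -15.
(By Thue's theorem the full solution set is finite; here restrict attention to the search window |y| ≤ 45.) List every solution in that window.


The equation is x³ - 16y³ = -15. For fixed y, x³ = 16·y³ − 15, so a solution requires the RHS to be a perfect cube.
Strategy: iterate y from -45 to 45, compute RHS = 16·y³ − 15, and check whether it is a (positive or negative) perfect cube.
Check small values of y:
  y = 0: RHS = -15 is not a perfect cube.
  y = 1: RHS = 1 = (1)³ ⇒ x = 1 works.
  y = -1: RHS = -31 is not a perfect cube.
  y = 2: RHS = 113 is not a perfect cube.
  y = -2: RHS = -143 is not a perfect cube.
  y = 3: RHS = 417 is not a perfect cube.
  y = -3: RHS = -447 is not a perfect cube.
Continuing the search up to |y| = 45 finds no further solutions beyond those listed.
Collected solutions: (1, 1).

Solutions (with |y| ≤ 45): (1, 1).


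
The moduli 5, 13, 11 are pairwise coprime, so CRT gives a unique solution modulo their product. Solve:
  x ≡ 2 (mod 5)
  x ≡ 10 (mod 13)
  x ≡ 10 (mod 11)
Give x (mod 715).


Moduli 5, 13, 11 are pairwise coprime; by CRT there is a unique solution modulo M = 5 · 13 · 11 = 715.
Solve pairwise, accumulating the modulus:
  Start with x ≡ 2 (mod 5).
  Combine with x ≡ 10 (mod 13): since gcd(5, 13) = 1, we get a unique residue mod 65.
    Write x = 2 + 5·t and substitute into x ≡ 10 (mod 13): 5·t ≡ 10 − 2 = 8 (mod 13).
    The inverse of 5 mod 13 is 8 (since 5·8 = 40 = 3·13 + 1), so t ≡ 8·8 = 64 ≡ 12 (mod 13).
    Then x = 2 + 5·12 = 62, valid modulo lcm(5, 13) = 65: x ≡ 62 (mod 65).
  Combine with x ≡ 10 (mod 11): since gcd(65, 11) = 1, we get a unique residue mod 715.
    Write x = 62 + 65·t and substitute into x ≡ 10 (mod 11): 65·t ≡ 10 − 62 = -52 (mod 11).
    Reduce coefficients mod 11: 10·t ≡ 3 (mod 11).
    The inverse of 10 mod 11 is 10 (since 10·10 = 100 = 9·11 + 1), so t ≡ 10·3 = 30 ≡ 8 (mod 11).
    Then x = 62 + 65·8 = 582, valid modulo lcm(65, 11) = 715: x ≡ 582 (mod 715).
Verify: 582 mod 5 = 2 ✓, 582 mod 13 = 10 ✓, 582 mod 11 = 10 ✓.

x ≡ 582 (mod 715).


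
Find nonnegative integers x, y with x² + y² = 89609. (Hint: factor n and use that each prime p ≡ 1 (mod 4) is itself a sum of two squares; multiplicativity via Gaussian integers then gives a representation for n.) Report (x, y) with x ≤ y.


Step 1: Factor n = 89609 = 13 · 61 · 113.
Step 2: Check the mod-4 condition on each prime factor: 13 ≡ 1 (mod 4), exponent 1; 61 ≡ 1 (mod 4), exponent 1; 113 ≡ 1 (mod 4), exponent 1.
All primes ≡ 3 (mod 4) appear to even exponent (or don't appear), so by the two-squares theorem n IS expressible as a sum of two squares.
Step 3: Build a representation. Here n = 13 · 61 · 113 is a product of primes ≡ 1 (mod 4). Each prime p ≡ 1 (mod 4) is itself a sum of two squares; find a² by testing p − a² for a perfect square:
  13: 13 − 1² = 12, 13 − 2² = 9 = 3² ⇒ 13 = 2² + 3².
  61: 61 − 1² = 60, 61 − 2² = 57, 61 − 3² = 52, 61 − 4² = 45, 61 − 5² = 36 = 6² ⇒ 61 = 5² + 6².
  113: 113 − 1² = 112, 113 − 2² = 109, 113 − 3² = 104, 113 − 4² = 97, 113 − 5² = 88, 113 − 6² = 77, 113 − 7² = 64 = 8² ⇒ 113 = 7² + 8².
  Combine using the Brahmagupta–Fibonacci identity (a² + b²)(c² + d²) = (ac − bd)² + (ad + bc)² = (ac + bd)² + (ad − bc)²:
  13 · 61 = 793: from (2² + 3²)(5² + 6²), take (2·5 − 3·6, 2·6 + 3·5) = (10 − 18, 12 + 15) = (-8, 27); dropping signs (only squares matter) gives (8, 27); check 8² + 27² = 64 + 729 = 793 ✓.
  793 · 113 = 89609: from (8² + 27²)(7² + 8²), take (8·7 − 27·8, 8·8 + 27·7) = (56 − 216, 64 + 189) = (-160, 253); dropping signs (only squares matter) gives (160, 253); check 160² + 253² = 25600 + 64009 = 89609 ✓.
Step 4: Order so x ≤ y and verify: 160² + 253² = 25600 + 64009 = 89609 = n. ✓

n = 89609 = 160² + 253² (one valid representation with x ≤ y).


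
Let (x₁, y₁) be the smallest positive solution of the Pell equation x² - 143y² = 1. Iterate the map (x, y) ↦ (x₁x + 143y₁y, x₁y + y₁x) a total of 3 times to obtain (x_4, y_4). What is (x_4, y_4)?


Step 1: Find the fundamental solution (x₁, y₁) of x² - 143y² = 1.
  Expand √143 as a continued fraction. a₀ = ⌊√143⌋ = 11; iterate m_{k+1} = d_k·a_k − m_k, d_{k+1} = (143 − m_{k+1}²)/d_k, a_{k+1} = ⌊(a₀ + m_{k+1})/d_{k+1}⌋ (starting m₀ = 0, d₀ = 1), with convergents p_k = a_k·p_{k-1} + p_{k-2}, q_k = a_k·q_{k-1} + q_{k-2} (p₋₁ = 1, q₋₁ = 0):
  k = 0: a₀ = 11; p₀/q₀ = 11/1; p₀² − 143·q₀² = 121 − 143 = -22.
  k = 1: m = 11, d = 22, a = ⌊(11 + 11)/22⌋ = 1; p/q = (1·11 + 1)/(1·1 + 0) = 12/1; p² − 143·q² = 144 − 143 = 1.
  The first convergent with p² − 143·q² = 1 gives the fundamental solution (x₁, y₁) = (12, 1).
Step 2: Apply the recurrence (x_{n+1}, y_{n+1}) = (x₁x_n + 143y₁y_n, x₁y_n + y₁x_n) repeatedly.
  From (x_1, y_1) = (12, 1): x_2 = 12·12 + 143·1·1 = 287; y_2 = 12·1 + 1·12 = 24.
  From (x_2, y_2) = (287, 24): x_3 = 12·287 + 143·1·24 = 6876; y_3 = 12·24 + 1·287 = 575.
  From (x_3, y_3) = (6876, 575): x_4 = 12·6876 + 143·1·575 = 164737; y_4 = 12·575 + 1·6876 = 13776.
Step 3: Verify x_4² - 143·y_4² = 27138279169 - 27138279168 = 1 (should be 1). ✓

(x_1, y_1) = (12, 1); (x_4, y_4) = (164737, 13776).


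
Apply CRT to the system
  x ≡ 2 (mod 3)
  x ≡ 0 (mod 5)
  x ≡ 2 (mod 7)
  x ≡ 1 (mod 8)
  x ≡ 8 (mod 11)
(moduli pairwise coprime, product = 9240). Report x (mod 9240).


Product of moduli M = 3 · 5 · 7 · 8 · 11 = 9240.
Merge one congruence at a time:
  Start: x ≡ 2 (mod 3).
  Combine with x ≡ 0 (mod 5); new modulus lcm = 15.
    Write x = 2 + 3·t and substitute into x ≡ 0 (mod 5): 3·t ≡ 0 − 2 = -2 (mod 5).
    Reduce coefficients mod 5: 3·t ≡ 3 (mod 5).
    The inverse of 3 mod 5 is 2 (since 3·2 = 6 = 1·5 + 1), so t ≡ 2·3 = 6 ≡ 1 (mod 5).
    Then x = 2 + 3·1 = 5, valid modulo lcm(3, 5) = 15: x ≡ 5 (mod 15).
  Combine with x ≡ 2 (mod 7); new modulus lcm = 105.
    Write x = 5 + 15·t and substitute into x ≡ 2 (mod 7): 15·t ≡ 2 − 5 = -3 (mod 7).
    Reduce coefficients mod 7: 1·t ≡ 4 (mod 7).
    So t ≡ 4 (mod 7).
    Then x = 5 + 15·4 = 65, valid modulo lcm(15, 7) = 105: x ≡ 65 (mod 105).
  Combine with x ≡ 1 (mod 8); new modulus lcm = 840.
    Write x = 65 + 105·t and substitute into x ≡ 1 (mod 8): 105·t ≡ 1 − 65 = -64 (mod 8).
    Reduce coefficients mod 8: 1·t ≡ 0 (mod 8).
    So t ≡ 0 (mod 8).
    Then x = 65 + 105·0 = 65, valid modulo lcm(105, 8) = 840: x ≡ 65 (mod 840).
  Combine with x ≡ 8 (mod 11); new modulus lcm = 9240.
    Write x = 65 + 840·t and substitute into x ≡ 8 (mod 11): 840·t ≡ 8 − 65 = -57 (mod 11).
    Reduce coefficients mod 11: 4·t ≡ 9 (mod 11).
    The inverse of 4 mod 11 is 3 (since 4·3 = 12 = 1·11 + 1), so t ≡ 3·9 = 27 ≡ 5 (mod 11).
    Then x = 65 + 840·5 = 4265, valid modulo lcm(840, 11) = 9240: x ≡ 4265 (mod 9240).
Verify against each original: 4265 mod 3 = 2, 4265 mod 5 = 0, 4265 mod 7 = 2, 4265 mod 8 = 1, 4265 mod 11 = 8.

x ≡ 4265 (mod 9240).
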